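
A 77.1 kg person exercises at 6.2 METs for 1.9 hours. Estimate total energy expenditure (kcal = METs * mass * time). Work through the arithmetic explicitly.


Energy = METs * mass(kg) * time(h)
= 6.2 * 77.1 * 1.9
= 908.24 kcal

908.24 kcal


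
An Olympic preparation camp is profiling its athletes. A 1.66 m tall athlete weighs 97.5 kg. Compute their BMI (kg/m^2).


height^2 = 2.7556 m^2
BMI = 97.5 / 2.7556 = 35.38 kg/m^2

35.38 kg/m^2


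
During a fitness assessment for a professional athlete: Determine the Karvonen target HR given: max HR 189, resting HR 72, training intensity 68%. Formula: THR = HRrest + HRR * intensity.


HRR = HRmax - HRrest = 189 - 72 = 117
THR = 72 + 117 * 0.68
= 151.56 bpm

151.56 bpm


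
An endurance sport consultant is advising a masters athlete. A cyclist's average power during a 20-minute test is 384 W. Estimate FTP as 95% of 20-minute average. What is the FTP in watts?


FTP = 20-min power * 0.95
= 384 * 0.95
= 364.8 W

364.8 W


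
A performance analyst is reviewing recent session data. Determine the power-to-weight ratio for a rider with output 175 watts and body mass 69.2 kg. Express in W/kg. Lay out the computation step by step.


P/W = 175 / 69.2 = 2.529 W/kg

2.529 W/kg


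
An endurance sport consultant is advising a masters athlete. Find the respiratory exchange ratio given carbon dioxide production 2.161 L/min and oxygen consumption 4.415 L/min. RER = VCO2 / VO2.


VCO2 = 2.161 L/min
VO2 = 4.415 L/min
RER = 2.161 / 4.415 = 0.4895

0.4895


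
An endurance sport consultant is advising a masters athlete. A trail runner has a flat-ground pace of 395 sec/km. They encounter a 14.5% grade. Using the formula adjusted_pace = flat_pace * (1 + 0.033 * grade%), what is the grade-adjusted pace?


Grade factor = 1 + 0.033 * 14.5 = 1.4785
Adjusted = 395 * 1.4785 = 584.01 sec/km

584.01 s/km


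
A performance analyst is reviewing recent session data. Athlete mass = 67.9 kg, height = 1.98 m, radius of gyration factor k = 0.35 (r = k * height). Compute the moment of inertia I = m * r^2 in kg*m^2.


r = k * height = 0.35 * 1.98 = 0.693 m
r^2 = 0.693^2 = 0.480249
I = 67.9 * 0.480249 = 32.609 kg*m^2

32.609 kg*m^2


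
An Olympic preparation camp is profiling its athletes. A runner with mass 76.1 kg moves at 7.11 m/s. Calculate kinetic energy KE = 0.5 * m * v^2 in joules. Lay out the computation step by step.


v^2 = 7.11^2 = 50.5521
KE = 0.5 * 76.1 * 50.5521
= 1923.51 J

1923.51 J


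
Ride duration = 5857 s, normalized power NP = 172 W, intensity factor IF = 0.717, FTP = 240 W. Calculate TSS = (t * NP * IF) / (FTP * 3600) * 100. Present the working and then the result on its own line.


Numerator = 5857 * 172 * 0.717 = 722308.668
Denominator = 240 * 3600 = 864000
TSS = 722308.668 / 864000 * 100
= 83.6

83.6 TSS


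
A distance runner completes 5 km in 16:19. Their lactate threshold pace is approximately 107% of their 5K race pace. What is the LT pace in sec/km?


Convert to seconds: 16 min 19 s = 979 s
Pace per km = 979 / 5 = 195.8 s/km
LT pace = 195.8 * 1.07 = 209.51 s/km

209.51 s/km


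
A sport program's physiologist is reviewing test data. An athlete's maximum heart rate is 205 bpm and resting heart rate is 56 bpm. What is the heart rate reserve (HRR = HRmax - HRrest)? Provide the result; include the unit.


HRR = HRmax - HRrest
= 205 - 56
= 149 bpm

149 bpm


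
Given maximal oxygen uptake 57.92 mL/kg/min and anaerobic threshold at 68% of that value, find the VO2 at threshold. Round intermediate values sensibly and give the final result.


Percentage as decimal = 0.68
VO2 at AT = 57.92 * 0.68 = 39.39 mL/kg/min

39.39 mL/kg/min


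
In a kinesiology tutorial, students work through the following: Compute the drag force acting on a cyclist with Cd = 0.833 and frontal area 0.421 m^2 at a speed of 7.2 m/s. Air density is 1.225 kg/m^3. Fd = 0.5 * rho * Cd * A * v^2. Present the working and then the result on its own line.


Step 1: v^2 = 51.84
Step 2: Fd = 0.5 * 1.225 * 0.833 * 0.421 * 51.84
= 11.135 N

11.135 N


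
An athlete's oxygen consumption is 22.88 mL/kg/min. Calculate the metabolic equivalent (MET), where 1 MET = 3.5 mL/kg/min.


MET = VO2 / 3.5
= 22.88 / 3.5
= 6.54 METs

6.54 METs


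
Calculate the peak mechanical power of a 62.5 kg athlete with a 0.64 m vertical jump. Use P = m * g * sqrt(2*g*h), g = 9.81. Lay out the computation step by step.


First, sqrt(2gh) = sqrt(2 * 9.81 * 0.64)
= sqrt(12.5568) = 3.543558 m/s
Power = 62.5 * 9.81 * 3.543558 = 2172.64 W

2172.64 W


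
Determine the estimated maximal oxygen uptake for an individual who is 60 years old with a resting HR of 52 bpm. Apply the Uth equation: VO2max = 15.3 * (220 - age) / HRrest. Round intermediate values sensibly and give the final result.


HRmax = 220 - 60 = 160
VO2max = 15.3 * (160 / 52)
= 15.3 * 3.0769
= 47.08 mL/kg/min

47.08 mL/kg/min


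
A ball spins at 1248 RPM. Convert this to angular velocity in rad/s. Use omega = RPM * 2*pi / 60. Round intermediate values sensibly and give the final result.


omega = 1248 * 2 * pi / 60
= 1248 * 6.28318531 / 60
= 7841.415 / 60
= 130.69 rad/s

130.69 rad/s


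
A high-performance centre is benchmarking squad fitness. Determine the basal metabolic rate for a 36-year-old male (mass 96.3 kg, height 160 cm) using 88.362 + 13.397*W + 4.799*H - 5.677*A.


BMR = 88.362 + 13.397*96.3 + 4.799*160 - 5.677*36
= 1941.96 kcal/day

1941.96 kcal/day


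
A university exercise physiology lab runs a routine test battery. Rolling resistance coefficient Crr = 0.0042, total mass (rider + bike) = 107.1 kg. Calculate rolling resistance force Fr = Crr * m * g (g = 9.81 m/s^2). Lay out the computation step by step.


Fr = Crr * m * g
= 0.0042 * 107.1 * 9.81
= 4.413 N

4.413 N


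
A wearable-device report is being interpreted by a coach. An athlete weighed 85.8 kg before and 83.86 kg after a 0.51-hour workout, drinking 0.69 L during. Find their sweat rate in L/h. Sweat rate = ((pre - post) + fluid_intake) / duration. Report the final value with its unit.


Body mass change = 1.94 kg
Total sweat loss = 1.94 + 0.69 = 2.63 L
Rate = 2.63 / 0.51 = 5.157 L/h

5.157 L/h


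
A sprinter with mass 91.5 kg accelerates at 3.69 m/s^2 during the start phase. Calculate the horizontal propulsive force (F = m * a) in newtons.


F = m * a
= 91.5 * 3.69
= 337.64 N

337.64 N


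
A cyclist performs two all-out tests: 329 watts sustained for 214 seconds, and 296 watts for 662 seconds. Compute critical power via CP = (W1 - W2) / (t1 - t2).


W1 = P1 * t1 = 329 * 214 = 70406 J
W2 = P2 * t2 = 296 * 662 = 195952 J
CP = (70406 - 195952) / (214 - 662)
= 280.24 W

280.24 W


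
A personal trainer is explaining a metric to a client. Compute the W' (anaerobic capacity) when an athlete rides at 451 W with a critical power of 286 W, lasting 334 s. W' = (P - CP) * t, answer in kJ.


Above-CP power = 165 W
Duration = 334 s
W' = 165 * 334 = 55110 J
Convert: 55110 / 1000 = 55.11 kJ

55.11 kJ


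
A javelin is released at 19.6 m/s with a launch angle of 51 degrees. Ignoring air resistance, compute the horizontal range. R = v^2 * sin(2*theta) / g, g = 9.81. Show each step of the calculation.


Launch speed squared = 384.16
sin(2 * 51 deg) = 0.978148
Range = 384.16 * 0.978148 / 9.81
= 38.304 m

38.304 m


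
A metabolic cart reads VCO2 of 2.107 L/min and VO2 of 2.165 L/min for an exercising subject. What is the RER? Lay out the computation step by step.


RER = VCO2 / VO2 = 2.107 / 2.165 = 0.9732

0.9732


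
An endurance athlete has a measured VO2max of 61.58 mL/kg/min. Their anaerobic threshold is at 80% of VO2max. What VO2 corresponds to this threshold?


Anaerobic threshold VO2 = VO2max * 80%
= 61.58 * 0.8
= 49.26 mL/kg/min

49.26 mL/kg/min


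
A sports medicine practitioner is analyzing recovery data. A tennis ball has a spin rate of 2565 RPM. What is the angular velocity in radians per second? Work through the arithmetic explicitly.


Convert RPM to rad/s: multiply by 2*pi and divide by 60
omega = 2565 * 2 * pi / 60
= 268.606 rad/s

268.606 rad/s


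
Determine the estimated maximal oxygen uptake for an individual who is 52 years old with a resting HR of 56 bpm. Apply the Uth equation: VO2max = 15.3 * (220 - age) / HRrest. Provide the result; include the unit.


HRmax = 220 - 52 = 168
VO2max = 15.3 * (168 / 56)
= 15.3 * 3.0
= 45.9 mL/kg/min

45.9 mL/kg/min


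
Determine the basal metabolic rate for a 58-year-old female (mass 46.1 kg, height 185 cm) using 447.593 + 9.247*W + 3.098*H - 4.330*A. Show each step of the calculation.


BMR = 447.593 + 9.247*46.1 + 3.098*185 - 4.330*58
= 1195.87 kcal/day

1195.87 kcal/day


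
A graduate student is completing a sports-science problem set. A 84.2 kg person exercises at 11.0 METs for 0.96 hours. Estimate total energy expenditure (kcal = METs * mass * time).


Energy = METs * mass(kg) * time(h)
= 11.0 * 84.2 * 0.96
= 889.15 kcal

889.15 kcal


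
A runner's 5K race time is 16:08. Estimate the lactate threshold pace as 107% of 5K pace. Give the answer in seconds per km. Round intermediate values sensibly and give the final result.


Total race time = 16*60 + 8 = 968 seconds
5K pace = 968 / 5 = 193.6 sec/km
LT pace = 193.6 * 1.07 = 207.15 sec/km

207.15 s/km


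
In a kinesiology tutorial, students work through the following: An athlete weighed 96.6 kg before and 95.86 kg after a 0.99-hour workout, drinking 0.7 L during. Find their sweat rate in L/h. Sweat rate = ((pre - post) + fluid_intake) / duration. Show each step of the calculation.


Body mass change = 0.74 kg
Total sweat loss = 0.74 + 0.7 = 1.44 L
Rate = 1.44 / 0.99 = 1.455 L/h

1.455 L/h


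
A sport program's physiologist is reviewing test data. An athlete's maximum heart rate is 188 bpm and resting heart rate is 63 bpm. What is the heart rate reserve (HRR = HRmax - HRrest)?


HRR = HRmax - HRrest
= 188 - 63
= 125 bpm

125 bpm


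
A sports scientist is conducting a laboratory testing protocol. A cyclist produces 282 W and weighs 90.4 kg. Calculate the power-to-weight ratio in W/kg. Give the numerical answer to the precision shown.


P/W = power / mass
= 282 / 90.4
= 3.119 W/kg

3.119 W/kg


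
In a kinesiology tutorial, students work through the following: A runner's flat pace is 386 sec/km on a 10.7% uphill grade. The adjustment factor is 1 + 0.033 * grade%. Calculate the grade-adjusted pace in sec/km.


Factor = 1 + 0.033 * 10.7 = 1.3531
Adjusted pace = 386 * 1.3531
= 522.3 sec/km

522.3 s/km


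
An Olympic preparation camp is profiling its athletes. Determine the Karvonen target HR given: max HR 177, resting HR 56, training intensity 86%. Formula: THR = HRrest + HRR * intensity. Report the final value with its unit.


HRR = HRmax - HRrest = 177 - 56 = 121
THR = 56 + 121 * 0.86
= 160.06 bpm

160.06 bpm


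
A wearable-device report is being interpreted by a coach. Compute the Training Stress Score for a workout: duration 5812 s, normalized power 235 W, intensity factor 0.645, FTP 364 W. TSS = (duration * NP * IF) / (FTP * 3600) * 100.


Product = 5812 * 235 * 0.645 = 880953.9
Base = 364 * 3600 = 1310400
TSS = 880953.9 / 1310400 * 100 = 67.23

67.23 TSS


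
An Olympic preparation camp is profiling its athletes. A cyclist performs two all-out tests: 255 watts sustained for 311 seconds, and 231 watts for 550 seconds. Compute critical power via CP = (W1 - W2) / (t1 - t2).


W1 = P1 * t1 = 255 * 311 = 79305 J
W2 = P2 * t2 = 231 * 550 = 127050 J
CP = (79305 - 127050) / (311 - 550)
= 199.77 W

199.77 W


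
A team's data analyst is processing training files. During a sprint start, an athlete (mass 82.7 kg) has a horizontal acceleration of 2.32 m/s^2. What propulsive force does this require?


Propulsive force = mass * acceleration
= 82.7 kg * 2.32 m/s^2
= 191.86 N

191.86 N


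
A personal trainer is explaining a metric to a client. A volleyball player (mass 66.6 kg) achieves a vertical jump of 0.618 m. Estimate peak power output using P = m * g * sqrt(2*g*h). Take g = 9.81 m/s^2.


2 * g * h = 2 * 9.81 * 0.618 = 12.12516
sqrt(12.12516) = 3.48212 m/s
P = 66.6 * 9.81 * 3.48212 = 2275.03 W

2275.03 W


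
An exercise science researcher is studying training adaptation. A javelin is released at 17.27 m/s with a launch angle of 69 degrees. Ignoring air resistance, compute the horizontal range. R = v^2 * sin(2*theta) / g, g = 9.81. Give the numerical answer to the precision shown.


Launch speed squared = 298.2529
sin(2 * 69 deg) = 0.669131
Range = 298.2529 * 0.669131 / 9.81
= 20.344 m

20.344 m


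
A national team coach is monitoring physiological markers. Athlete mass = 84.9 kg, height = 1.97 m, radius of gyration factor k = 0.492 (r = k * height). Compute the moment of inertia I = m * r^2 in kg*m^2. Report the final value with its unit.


r = k * height = 0.492 * 1.97 = 0.96924 m
r^2 = 0.96924^2 = 0.939426
I = 84.9 * 0.939426 = 79.757 kg*m^2

79.757 kg*m^2


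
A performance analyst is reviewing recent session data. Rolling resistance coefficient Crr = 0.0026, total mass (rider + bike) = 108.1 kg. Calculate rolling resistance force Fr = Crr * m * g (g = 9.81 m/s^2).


Fr = Crr * m * g
= 0.0026 * 108.1 * 9.81
= 2.757 N

2.757 N


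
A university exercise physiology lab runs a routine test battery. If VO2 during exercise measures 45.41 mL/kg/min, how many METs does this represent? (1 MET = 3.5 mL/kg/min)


METs = VO2 / 3.5 = 45.41 / 3.5 = 12.97

12.97 METs


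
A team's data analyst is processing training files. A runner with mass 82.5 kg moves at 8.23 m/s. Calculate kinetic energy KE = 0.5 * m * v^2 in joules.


v^2 = 8.23^2 = 67.7329
KE = 0.5 * 82.5 * 67.7329
= 2793.98 J

2793.98 J


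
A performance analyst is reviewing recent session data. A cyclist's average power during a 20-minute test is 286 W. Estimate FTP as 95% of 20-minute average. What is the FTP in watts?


FTP = 20-min power * 0.95
= 286 * 0.95
= 271.7 W

271.7 W


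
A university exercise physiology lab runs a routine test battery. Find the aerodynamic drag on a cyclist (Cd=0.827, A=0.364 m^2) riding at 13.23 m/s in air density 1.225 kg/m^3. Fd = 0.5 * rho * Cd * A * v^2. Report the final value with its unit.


Fd = 0.5 * 1.225 * 0.827 * 0.364 * 13.23^2
= 0.5 * 1.225 * 0.827 * 0.364 * 175.0329
= 32.273 N

32.273 N


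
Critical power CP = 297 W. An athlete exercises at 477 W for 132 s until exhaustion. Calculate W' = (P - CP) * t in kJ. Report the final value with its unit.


P - CP = 477 - 297 = 180 W
W' = 180 * 132 = 23760 J
= 23760 / 1000 = 23.76 kJ

23.76 kJ


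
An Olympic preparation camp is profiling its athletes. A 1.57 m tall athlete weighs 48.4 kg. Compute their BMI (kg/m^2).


height^2 = 2.4649 m^2
BMI = 48.4 / 2.4649 = 19.64 kg/m^2

19.64 kg/m^2


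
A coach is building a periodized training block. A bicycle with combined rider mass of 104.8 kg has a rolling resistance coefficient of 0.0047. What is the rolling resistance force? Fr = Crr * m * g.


Fr = 0.0047 * 104.8 * 9.81
= 0.49256 * 9.81
= 4.832 N

4.832 N


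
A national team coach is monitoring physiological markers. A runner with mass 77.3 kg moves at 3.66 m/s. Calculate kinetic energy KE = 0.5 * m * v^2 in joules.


v^2 = 3.66^2 = 13.3956
KE = 0.5 * 77.3 * 13.3956
= 517.74 J

517.74 J


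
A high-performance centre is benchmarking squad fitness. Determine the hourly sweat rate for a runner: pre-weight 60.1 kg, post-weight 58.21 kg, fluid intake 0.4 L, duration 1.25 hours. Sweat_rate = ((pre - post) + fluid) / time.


Mass lost = 60.1 - 58.21 = 1.89 kg
Add fluid consumed: 1.89 + 0.4 = 2.29 L total sweat
Sweat rate = 2.29 / 1.25 = 1.832 L/h

1.832 L/h


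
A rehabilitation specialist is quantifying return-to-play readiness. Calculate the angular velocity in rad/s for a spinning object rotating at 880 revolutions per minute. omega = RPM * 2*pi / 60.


omega = RPM * 2*pi / 60
= 880 * 6.28318531 / 60
= 92.153 rad/s

92.153 rad/s


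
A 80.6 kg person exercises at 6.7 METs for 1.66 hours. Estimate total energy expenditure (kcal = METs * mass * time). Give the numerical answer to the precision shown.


Energy = METs * mass(kg) * time(h)
= 6.7 * 80.6 * 1.66
= 896.43 kcal

896.43 kcal


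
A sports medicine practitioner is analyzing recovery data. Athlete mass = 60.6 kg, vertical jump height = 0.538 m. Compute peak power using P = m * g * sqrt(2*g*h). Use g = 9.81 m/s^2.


sqrt(2 * 9.81 * 0.538) = sqrt(10.55556) = 3.248932 m/s
P = 60.6 * 9.81 * 3.248932
= 1931.44 W

1931.44 W


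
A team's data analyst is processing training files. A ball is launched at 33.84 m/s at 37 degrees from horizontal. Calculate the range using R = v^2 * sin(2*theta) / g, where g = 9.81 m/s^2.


sin(2 * 37) = sin(74) = 0.961262
v^2 = 33.84^2 = 1145.1456
R = 1145.1456 * 0.961262 / 9.81
= 112.21 m

112.21 m


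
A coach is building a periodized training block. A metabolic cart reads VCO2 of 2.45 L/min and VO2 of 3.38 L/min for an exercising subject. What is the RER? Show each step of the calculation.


RER = VCO2 / VO2 = 2.45 / 3.38 = 0.7249

0.7249


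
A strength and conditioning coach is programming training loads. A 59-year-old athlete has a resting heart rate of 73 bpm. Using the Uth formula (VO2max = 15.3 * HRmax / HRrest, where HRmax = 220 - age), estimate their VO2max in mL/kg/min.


HRmax = 220 - 59 = 161 bpm
Ratio = HRmax / HRrest = 161 / 73 = 2.2055
VO2max = 15.3 * 2.2055 = 33.74 mL/kg/min

33.74 mL/kg/min


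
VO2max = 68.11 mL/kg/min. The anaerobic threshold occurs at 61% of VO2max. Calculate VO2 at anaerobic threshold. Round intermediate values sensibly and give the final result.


AT fraction = 61 / 100 = 0.61
AT VO2 = 68.11 * 0.61
= 41.55 mL/kg/min

41.55 mL/kg/min


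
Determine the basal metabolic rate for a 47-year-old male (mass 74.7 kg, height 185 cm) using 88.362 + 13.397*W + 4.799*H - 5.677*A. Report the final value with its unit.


BMR = 88.362 + 13.397*74.7 + 4.799*185 - 5.677*47
= 1710.11 kcal/day

1710.11 kcal/day


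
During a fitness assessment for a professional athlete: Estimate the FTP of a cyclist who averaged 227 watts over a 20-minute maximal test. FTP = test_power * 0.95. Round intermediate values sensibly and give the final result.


FTP = 227 * 0.95 = 215.65 W

215.65 W


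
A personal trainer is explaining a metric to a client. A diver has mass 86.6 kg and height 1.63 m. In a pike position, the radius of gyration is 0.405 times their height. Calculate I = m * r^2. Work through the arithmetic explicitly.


r = 0.405 * 1.63 = 0.66015 m
I = m * r^2 = 86.6 * 0.435798 = 37.74 kg*m^2

37.74 kg*m^2


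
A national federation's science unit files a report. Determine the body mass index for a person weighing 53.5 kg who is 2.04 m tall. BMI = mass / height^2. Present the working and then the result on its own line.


BMI = mass / height^2
= 53.5 / 2.04^2
= 53.5 / 4.1616
= 12.86 kg/m^2

12.86 kg/m^2


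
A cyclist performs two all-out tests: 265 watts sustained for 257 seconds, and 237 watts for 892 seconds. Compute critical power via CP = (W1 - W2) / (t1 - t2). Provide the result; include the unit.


W1 = P1 * t1 = 265 * 257 = 68105 J
W2 = P2 * t2 = 237 * 892 = 211404 J
CP = (68105 - 211404) / (257 - 892)
= 225.67 W

225.67 W


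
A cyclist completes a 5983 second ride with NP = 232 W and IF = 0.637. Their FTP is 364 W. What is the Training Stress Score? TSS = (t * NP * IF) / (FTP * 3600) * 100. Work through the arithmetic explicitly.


t * NP * IF = 5983 * 232 * 0.637 = 884191.672
FTP * 3600 = 1310400
TSS = (884191.672 / 1310400) * 100 = 67.47

67.47 TSS


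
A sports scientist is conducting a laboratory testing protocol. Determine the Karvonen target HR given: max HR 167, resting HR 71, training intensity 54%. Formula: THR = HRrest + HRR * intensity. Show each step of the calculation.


HRR = HRmax - HRrest = 167 - 71 = 96
THR = 71 + 96 * 0.54
= 122.84 bpm

122.84 bpm


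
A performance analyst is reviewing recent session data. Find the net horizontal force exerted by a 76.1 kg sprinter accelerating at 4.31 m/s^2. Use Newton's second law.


Newton's second law: F = m * a
F = 76.1 * 4.31 = 327.99 N

327.99 N


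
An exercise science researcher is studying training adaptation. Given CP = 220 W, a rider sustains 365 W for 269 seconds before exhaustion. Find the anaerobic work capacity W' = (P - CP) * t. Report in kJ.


Excess power = 365 - 220 = 145 W
Work above CP = 145 * 269 = 39005 J
W' = 39.005 kJ

39.005 kJ


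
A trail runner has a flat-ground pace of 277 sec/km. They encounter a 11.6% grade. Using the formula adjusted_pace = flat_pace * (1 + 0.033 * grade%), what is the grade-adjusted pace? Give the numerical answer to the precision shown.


Grade factor = 1 + 0.033 * 11.6 = 1.3828
Adjusted = 277 * 1.3828 = 383.04 sec/km

383.04 s/km


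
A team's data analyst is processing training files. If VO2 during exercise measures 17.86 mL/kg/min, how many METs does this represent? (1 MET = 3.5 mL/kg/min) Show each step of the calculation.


METs = VO2 / 3.5 = 17.86 / 3.5 = 5.1

5.1 METs


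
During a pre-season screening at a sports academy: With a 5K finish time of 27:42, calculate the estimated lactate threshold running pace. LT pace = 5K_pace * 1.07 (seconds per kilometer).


Race duration = 1662 s for 5 km
Average pace = 1662 / 5 = 332.4 s/km
LT pace = 332.4 * 1.07
= 355.67 s/km

355.67 s/km


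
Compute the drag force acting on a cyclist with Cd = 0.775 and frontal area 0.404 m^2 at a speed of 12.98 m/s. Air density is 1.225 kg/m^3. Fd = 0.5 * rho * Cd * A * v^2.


Step 1: v^2 = 168.4804
Step 2: Fd = 0.5 * 1.225 * 0.775 * 0.404 * 168.4804
= 32.31 N

32.31 N


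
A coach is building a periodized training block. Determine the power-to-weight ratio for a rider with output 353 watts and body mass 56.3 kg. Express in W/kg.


P/W = 353 / 56.3 = 6.27 W/kg

6.27 W/kg


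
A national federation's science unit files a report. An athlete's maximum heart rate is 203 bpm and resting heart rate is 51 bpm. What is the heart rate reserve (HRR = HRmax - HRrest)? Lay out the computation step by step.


HRR = HRmax - HRrest
= 203 - 51
= 152 bpm

152 bpm


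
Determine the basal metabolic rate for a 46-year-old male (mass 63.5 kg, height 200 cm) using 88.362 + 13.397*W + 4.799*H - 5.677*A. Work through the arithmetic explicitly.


BMR = 88.362 + 13.397*63.5 + 4.799*200 - 5.677*46
= 1637.73 kcal/day

1637.73 kcal/day


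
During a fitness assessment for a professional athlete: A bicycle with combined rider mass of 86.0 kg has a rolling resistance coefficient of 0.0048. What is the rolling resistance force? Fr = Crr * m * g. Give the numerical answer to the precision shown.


Fr = 0.0048 * 86.0 * 9.81
= 0.4128 * 9.81
= 4.05 N

4.05 N


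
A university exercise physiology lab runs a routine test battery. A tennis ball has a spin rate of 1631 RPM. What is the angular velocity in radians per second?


Convert RPM to rad/s: multiply by 2*pi and divide by 60
omega = 1631 * 2 * pi / 60
= 170.798 rad/s

170.798 rad/s


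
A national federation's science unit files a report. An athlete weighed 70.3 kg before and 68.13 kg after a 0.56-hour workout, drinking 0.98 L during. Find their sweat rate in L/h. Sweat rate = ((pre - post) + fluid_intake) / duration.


Body mass change = 2.17 kg
Total sweat loss = 2.17 + 0.98 = 3.15 L
Rate = 3.15 / 0.56 = 5.625 L/h

5.625 L/h


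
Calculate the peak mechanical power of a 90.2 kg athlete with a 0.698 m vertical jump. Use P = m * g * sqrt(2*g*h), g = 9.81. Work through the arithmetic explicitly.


First, sqrt(2gh) = sqrt(2 * 9.81 * 0.698)
= sqrt(13.69476) = 3.700643 m/s
Power = 90.2 * 9.81 * 3.700643 = 3274.56 W

3274.56 W


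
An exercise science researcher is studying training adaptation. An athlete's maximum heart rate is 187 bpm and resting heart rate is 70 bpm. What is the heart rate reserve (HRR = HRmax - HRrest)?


HRR = HRmax - HRrest
= 187 - 70
= 117 bpm

117 bpm


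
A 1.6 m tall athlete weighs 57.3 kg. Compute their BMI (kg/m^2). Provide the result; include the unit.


height^2 = 2.56 m^2
BMI = 57.3 / 2.56 = 22.38 kg/m^2

22.38 kg/m^2


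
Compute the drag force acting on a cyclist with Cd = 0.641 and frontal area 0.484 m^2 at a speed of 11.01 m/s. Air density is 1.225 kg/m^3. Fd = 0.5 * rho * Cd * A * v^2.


Step 1: v^2 = 121.2201
Step 2: Fd = 0.5 * 1.225 * 0.641 * 0.484 * 121.2201
= 23.035 N

23.035 N


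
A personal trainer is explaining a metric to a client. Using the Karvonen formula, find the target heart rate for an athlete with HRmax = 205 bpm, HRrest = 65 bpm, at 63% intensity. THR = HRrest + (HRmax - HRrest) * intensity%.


HRR = 205 - 65 = 140
THR = 65 + 140 * 0.63
= 65 + 88.2
= 153.2 bpm

153.2 bpm


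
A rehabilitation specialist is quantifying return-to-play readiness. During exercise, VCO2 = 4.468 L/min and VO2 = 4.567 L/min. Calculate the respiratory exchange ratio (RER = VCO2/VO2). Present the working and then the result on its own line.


RER = VCO2 / VO2
= 4.468 / 4.567
= 0.9783

0.9783


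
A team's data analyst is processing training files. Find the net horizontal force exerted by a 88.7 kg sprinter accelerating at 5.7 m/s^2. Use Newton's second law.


Newton's second law: F = m * a
F = 88.7 * 5.7 = 505.59 N

505.59 N


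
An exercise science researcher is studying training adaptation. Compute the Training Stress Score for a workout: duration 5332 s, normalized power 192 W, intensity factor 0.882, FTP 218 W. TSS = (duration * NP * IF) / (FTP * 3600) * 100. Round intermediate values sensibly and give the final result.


Product = 5332 * 192 * 0.882 = 902942.208
Base = 218 * 3600 = 784800
TSS = 902942.208 / 784800 * 100 = 115.05

115.05 TSS


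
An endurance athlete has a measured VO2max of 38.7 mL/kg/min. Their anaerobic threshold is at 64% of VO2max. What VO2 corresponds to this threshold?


Anaerobic threshold VO2 = VO2max * 64%
= 38.7 * 0.64
= 24.77 mL/kg/min

24.77 mL/kg/min


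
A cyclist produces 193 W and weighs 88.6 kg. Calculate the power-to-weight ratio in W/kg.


P/W = power / mass
= 193 / 88.6
= 2.178 W/kg

2.178 W/kg


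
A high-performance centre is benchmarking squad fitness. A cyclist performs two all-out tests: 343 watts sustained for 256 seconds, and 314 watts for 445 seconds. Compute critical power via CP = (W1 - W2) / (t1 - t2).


W1 = P1 * t1 = 343 * 256 = 87808 J
W2 = P2 * t2 = 314 * 445 = 139730 J
CP = (87808 - 139730) / (256 - 445)
= 274.72 W

274.72 W


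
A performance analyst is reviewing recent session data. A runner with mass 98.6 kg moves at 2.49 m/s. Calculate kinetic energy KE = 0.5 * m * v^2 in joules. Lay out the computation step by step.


v^2 = 2.49^2 = 6.2001
KE = 0.5 * 98.6 * 6.2001
= 305.66 J

305.66 J


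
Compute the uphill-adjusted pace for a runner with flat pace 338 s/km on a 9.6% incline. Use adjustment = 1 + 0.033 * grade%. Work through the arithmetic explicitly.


Adjustment factor = 1 + 0.033 * 9.6 = 1.3168
Grade-adjusted pace = 338 * 1.3168 = 445.08 s/km

445.08 s/km


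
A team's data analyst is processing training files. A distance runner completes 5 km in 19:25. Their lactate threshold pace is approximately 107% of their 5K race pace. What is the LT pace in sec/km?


Convert to seconds: 19 min 25 s = 1165 s
Pace per km = 1165 / 5 = 233.0 s/km
LT pace = 233.0 * 1.07 = 249.31 s/km

249.31 s/km


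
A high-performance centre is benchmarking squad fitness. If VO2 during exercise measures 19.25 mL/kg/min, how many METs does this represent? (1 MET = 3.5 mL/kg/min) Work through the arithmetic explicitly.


METs = VO2 / 3.5 = 19.25 / 3.5 = 5.5

5.5 METs


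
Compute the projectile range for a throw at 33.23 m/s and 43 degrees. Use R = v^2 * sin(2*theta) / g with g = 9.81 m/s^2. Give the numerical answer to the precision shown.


Two times the angle = 86 degrees
sin(86) = 0.997564
R = 1104.2329 * 0.997564 / 9.81 = 112.288 m

112.288 m


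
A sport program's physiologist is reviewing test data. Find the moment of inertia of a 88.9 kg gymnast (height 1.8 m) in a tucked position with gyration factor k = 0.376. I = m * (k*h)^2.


Radius of gyration = 0.376 * 1.8 = 0.6768 m
I = 88.9 * 0.6768^2
= 88.9 * 0.458058
= 40.721 kg*m^2

40.721 kg*m^2


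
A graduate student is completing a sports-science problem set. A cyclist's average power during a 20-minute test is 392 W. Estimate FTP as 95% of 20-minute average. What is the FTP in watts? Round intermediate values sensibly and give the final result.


FTP = 20-min power * 0.95
= 392 * 0.95
= 372.4 W

372.4 W


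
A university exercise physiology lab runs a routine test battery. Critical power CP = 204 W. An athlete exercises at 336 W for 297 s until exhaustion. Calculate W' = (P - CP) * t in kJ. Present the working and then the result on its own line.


P - CP = 336 - 204 = 132 W
W' = 132 * 297 = 39204 J
= 39204 / 1000 = 39.204 kJ

39.204 kJ


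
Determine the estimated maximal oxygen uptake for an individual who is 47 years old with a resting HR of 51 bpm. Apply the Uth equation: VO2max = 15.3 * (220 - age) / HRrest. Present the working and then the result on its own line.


HRmax = 220 - 47 = 173
VO2max = 15.3 * (173 / 51)
= 15.3 * 3.3922
= 51.9 mL/kg/min

51.9 mL/kg/min


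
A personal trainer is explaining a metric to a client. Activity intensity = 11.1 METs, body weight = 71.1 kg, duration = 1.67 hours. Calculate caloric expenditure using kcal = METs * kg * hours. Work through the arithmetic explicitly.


kcal = 11.1 * 71.1 * 1.67
= 789.21 * 1.67
= 1317.98 kcal

1317.98 kcal


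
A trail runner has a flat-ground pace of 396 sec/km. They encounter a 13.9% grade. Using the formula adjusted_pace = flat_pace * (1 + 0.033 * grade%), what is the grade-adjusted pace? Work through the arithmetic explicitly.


Grade factor = 1 + 0.033 * 13.9 = 1.4587
Adjusted = 396 * 1.4587 = 577.65 sec/km

577.65 s/km


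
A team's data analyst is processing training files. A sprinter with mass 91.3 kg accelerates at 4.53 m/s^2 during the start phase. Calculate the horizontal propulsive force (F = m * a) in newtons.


F = m * a
= 91.3 * 4.53
= 413.59 N

413.59 N


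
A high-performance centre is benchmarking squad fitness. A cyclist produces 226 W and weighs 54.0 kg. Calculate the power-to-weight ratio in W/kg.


P/W = power / mass
= 226 / 54.0
= 4.185 W/kg

4.185 W/kg


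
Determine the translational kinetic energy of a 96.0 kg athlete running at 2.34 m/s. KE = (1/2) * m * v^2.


KE = 0.5 * m * v^2
= 0.5 * 96.0 * 2.34^2
= 0.5 * 96.0 * 5.4756
= 262.83 J

262.83 J


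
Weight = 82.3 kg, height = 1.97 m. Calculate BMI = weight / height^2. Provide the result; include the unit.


height^2 = 1.97^2 = 3.8809
BMI = 82.3 / 3.8809 = 21.21 kg/m^2

21.21 kg/m^2


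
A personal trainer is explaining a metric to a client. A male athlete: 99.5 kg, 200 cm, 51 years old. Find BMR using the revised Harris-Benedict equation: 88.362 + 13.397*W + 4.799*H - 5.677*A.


Intercept = 88.362
Weight contribution = 13.397 * 99.5 = 1333.0015
Height contribution = 4.799 * 200 = 959.8
Age contribution = 5.677 * 51 = 289.527
BMR = 88.362 + 1333.0015 + 959.8 - 289.527
= 2091.64 kcal/day

2091.64 kcal/day


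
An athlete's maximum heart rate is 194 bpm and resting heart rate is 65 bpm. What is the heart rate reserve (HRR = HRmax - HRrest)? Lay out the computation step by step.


HRR = HRmax - HRrest
= 194 - 65
= 129 bpm

129 bpm


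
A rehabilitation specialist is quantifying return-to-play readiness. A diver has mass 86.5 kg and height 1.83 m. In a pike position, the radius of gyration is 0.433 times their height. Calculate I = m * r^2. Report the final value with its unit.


r = 0.433 * 1.83 = 0.79239 m
I = m * r^2 = 86.5 * 0.627882 = 54.312 kg*m^2

54.312 kg*m^2


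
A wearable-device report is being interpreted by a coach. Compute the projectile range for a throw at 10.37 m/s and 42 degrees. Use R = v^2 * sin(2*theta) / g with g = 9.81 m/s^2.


Two times the angle = 84 degrees
sin(84) = 0.994522
R = 107.5369 * 0.994522 / 9.81 = 10.902 m

10.902 m


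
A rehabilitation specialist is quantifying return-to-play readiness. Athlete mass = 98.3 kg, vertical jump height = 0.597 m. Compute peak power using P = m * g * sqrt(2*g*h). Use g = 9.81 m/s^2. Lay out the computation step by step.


sqrt(2 * 9.81 * 0.597) = sqrt(11.71314) = 3.422446 m/s
P = 98.3 * 9.81 * 3.422446
= 3300.34 W

3300.34 W


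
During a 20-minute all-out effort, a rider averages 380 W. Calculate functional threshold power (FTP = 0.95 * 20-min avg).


FTP = 0.95 * 380
= 361.0 W

361.0 W


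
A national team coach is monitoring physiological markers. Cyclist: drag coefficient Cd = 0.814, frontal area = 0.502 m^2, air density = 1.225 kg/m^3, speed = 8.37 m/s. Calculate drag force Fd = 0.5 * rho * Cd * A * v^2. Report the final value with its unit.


v^2 = 8.37^2 = 70.0569
Fd = 0.5 * 1.225 * 0.814 * 0.502 * 70.0569
= 17.534 N

17.534 N


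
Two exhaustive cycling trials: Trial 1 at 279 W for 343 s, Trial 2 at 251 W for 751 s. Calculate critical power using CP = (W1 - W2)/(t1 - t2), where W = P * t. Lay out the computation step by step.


W1 = 279 * 343 = 95697 J
W2 = 251 * 751 = 188501 J
CP = (95697 - 188501) / (343 - 751)
= -92804 / -408
= 227.46 W

227.46 W


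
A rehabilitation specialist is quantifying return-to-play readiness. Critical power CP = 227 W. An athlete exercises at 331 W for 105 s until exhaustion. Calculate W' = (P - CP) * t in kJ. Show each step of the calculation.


P - CP = 331 - 227 = 104 W
W' = 104 * 105 = 10920 J
= 10920 / 1000 = 10.92 kJ

10.92 kJ


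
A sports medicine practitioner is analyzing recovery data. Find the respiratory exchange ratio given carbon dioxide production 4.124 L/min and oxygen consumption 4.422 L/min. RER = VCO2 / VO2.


VCO2 = 4.124 L/min
VO2 = 4.422 L/min
RER = 4.124 / 4.422 = 0.9326

0.9326


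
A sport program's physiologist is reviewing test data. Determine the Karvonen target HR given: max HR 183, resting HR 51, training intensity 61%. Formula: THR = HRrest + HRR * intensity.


HRR = HRmax - HRrest = 183 - 51 = 132
THR = 51 + 132 * 0.61
= 131.52 bpm

131.52 bpm


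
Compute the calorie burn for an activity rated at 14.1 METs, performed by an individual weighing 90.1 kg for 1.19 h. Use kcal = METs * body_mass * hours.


Product of METs and mass = 14.1 * 90.1 = 1270.41
Total kcal = 1270.41 * 1.19 = 1511.79 kcal

1511.79 kcal


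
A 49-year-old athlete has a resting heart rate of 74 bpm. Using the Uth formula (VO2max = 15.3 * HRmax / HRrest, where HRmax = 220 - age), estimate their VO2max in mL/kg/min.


HRmax = 220 - 49 = 171 bpm
Ratio = HRmax / HRrest = 171 / 74 = 2.3108
VO2max = 15.3 * 2.3108 = 35.36 mL/kg/min

35.36 mL/kg/min


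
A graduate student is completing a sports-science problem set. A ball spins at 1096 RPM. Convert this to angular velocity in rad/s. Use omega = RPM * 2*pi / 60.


omega = 1096 * 2 * pi / 60
= 1096 * 6.28318531 / 60
= 6886.371 / 60
= 114.773 rad/s

114.773 rad/s


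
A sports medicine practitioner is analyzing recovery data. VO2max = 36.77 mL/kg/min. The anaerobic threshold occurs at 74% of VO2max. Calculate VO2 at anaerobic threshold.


AT fraction = 74 / 100 = 0.74
AT VO2 = 36.77 * 0.74
= 27.21 mL/kg/min

27.21 mL/kg/min


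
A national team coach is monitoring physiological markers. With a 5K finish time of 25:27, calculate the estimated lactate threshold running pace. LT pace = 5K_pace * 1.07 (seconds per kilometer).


Race duration = 1527 s for 5 km
Average pace = 1527 / 5 = 305.4 s/km
LT pace = 305.4 * 1.07
= 326.78 s/km

326.78 s/km


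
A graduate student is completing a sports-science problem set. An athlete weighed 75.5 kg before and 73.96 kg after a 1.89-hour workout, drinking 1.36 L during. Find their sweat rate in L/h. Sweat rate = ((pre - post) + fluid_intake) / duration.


Body mass change = 1.54 kg
Total sweat loss = 1.54 + 1.36 = 2.9 L
Rate = 2.9 / 1.89 = 1.534 L/h

1.534 L/h


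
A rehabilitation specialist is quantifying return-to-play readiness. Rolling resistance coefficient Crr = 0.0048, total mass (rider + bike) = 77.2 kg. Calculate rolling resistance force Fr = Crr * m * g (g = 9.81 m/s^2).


Fr = Crr * m * g
= 0.0048 * 77.2 * 9.81
= 3.635 N

3.635 N


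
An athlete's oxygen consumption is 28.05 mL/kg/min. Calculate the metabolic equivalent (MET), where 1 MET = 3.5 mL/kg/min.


MET = VO2 / 3.5
= 28.05 / 3.5
= 8.01 METs

8.01 METs


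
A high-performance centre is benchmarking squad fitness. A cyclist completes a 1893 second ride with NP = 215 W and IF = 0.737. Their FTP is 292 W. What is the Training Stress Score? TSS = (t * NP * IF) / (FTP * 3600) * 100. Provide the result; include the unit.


t * NP * IF = 1893 * 215 * 0.737 = 299955.315
FTP * 3600 = 1051200
TSS = (299955.315 / 1051200) * 100 = 28.53

28.53 TSS


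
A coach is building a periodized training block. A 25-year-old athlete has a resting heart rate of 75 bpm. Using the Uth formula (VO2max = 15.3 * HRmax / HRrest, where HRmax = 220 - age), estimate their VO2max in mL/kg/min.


HRmax = 220 - 25 = 195 bpm
Ratio = HRmax / HRrest = 195 / 75 = 2.6
VO2max = 15.3 * 2.6 = 39.78 mL/kg/min

39.78 mL/kg/min


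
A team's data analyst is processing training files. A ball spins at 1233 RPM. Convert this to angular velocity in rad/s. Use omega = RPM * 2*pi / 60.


omega = 1233 * 2 * pi / 60
= 1233 * 6.28318531 / 60
= 7747.167 / 60
= 129.119 rad/s

129.119 rad/s


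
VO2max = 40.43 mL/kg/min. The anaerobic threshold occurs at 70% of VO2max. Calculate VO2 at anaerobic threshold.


AT fraction = 70 / 100 = 0.7
AT VO2 = 40.43 * 0.7
= 28.3 mL/kg/min

28.3 mL/kg/min


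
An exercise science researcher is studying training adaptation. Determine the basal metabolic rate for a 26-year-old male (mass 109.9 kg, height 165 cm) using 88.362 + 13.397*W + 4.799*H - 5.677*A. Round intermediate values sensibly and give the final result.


BMR = 88.362 + 13.397*109.9 + 4.799*165 - 5.677*26
= 2204.93 kcal/day

2204.93 kcal/day


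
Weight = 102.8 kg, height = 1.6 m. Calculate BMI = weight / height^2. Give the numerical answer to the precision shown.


height^2 = 1.6^2 = 2.56
BMI = 102.8 / 2.56 = 40.16 kg/m^2

40.16 kg/m^2


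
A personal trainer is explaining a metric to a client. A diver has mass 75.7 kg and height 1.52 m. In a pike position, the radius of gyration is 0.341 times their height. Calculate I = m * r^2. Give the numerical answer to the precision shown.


r = 0.341 * 1.52 = 0.51832 m
I = m * r^2 = 75.7 * 0.268656 = 20.337 kg*m^2

20.337 kg*m^2


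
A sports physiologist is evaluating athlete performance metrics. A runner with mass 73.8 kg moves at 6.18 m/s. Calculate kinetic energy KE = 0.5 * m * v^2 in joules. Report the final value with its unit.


v^2 = 6.18^2 = 38.1924
KE = 0.5 * 73.8 * 38.1924
= 1409.3 J

1409.3 J


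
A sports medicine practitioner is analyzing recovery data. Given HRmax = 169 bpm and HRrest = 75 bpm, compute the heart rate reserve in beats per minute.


Heart rate reserve = maximum HR minus resting HR
HRR = 169 - 75 = 94 bpm

94 bpm


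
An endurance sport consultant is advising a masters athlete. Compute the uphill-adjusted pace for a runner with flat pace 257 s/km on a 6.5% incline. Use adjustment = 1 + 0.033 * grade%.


Adjustment factor = 1 + 0.033 * 6.5 = 1.2145
Grade-adjusted pace = 257 * 1.2145 = 312.13 s/km

312.13 s/km


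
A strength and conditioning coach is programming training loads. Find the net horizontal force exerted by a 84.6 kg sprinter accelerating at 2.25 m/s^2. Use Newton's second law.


Newton's second law: F = m * a
F = 84.6 * 2.25 = 190.35 N

190.35 N


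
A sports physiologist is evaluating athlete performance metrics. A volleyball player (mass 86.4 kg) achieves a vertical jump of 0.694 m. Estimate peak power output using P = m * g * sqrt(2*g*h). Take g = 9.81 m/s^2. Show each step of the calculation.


2 * g * h = 2 * 9.81 * 0.694 = 13.61628
sqrt(13.61628) = 3.690024 m/s
P = 86.4 * 9.81 * 3.690024 = 3127.61 W

3127.61 W
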